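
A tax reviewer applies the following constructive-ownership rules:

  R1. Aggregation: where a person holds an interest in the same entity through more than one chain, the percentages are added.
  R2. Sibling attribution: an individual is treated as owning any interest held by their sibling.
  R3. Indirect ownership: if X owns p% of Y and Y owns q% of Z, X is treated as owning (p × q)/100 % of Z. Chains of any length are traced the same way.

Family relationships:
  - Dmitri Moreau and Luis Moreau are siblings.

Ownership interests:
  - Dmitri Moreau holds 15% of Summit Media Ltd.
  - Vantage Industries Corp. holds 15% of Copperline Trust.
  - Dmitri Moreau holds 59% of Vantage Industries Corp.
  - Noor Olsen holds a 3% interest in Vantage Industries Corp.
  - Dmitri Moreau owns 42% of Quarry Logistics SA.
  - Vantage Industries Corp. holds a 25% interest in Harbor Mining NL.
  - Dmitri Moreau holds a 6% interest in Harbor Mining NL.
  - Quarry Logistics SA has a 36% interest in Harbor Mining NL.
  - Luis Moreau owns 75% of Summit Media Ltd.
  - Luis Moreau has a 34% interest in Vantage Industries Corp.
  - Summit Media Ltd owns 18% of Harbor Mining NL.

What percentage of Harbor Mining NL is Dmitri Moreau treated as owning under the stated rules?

By sibling attribution (R2), Dmitri Moreau is treated as also owning Luis Moreau's interest in Summit Media Ltd, giving 15% + 75% = 90%.
By sibling attribution (R2), Dmitri Moreau is treated as also owning Luis Moreau's interest in Vantage Industries Corp, giving 59% + 34% = 93%.
Chain via Summit Media Ltd (R3): 90% × 18% = 16.2% of Harbor Mining NL.
Chain via Vantage Industries Corp. (R3): 93% × 25% = 23.25% of Harbor Mining NL.
Chain via Quarry Logistics SA (R3): 42% × 36% = 15.12% of Harbor Mining NL.
Direct interest in Harbor Mining NL: 6%.
Aggregating (R1): 16.2% + 23.25% + 15.12% + 6% = 60.57%.

60.57%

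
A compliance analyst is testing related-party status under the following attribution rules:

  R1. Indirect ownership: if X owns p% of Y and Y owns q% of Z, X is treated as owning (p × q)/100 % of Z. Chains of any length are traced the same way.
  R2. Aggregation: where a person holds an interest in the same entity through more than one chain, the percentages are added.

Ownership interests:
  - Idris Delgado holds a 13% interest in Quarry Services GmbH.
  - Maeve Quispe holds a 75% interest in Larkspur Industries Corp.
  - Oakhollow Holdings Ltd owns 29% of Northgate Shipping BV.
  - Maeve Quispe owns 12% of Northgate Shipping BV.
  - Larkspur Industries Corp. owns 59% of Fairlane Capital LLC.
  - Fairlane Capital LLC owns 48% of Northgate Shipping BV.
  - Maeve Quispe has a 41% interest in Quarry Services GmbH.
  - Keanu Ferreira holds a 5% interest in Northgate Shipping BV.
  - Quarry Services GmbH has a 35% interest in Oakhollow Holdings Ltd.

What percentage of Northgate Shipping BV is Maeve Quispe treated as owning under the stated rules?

37.4015%

Chain via Larkspur Industries Corp. → Fairlane Capital LLC (R1): 75% × 59% × 48% = 21.24% of Northgate Shipping BV.
Chain via Quarry Services GmbH → Oakhollow Holdings Ltd (R1): 41% × 35% × 29% = 4.1615% of Northgate Shipping BV.
Direct interest in Northgate Shipping BV: 12%.
Aggregating (R2): 21.24% + 4.1615% + 12% = 37.4015%.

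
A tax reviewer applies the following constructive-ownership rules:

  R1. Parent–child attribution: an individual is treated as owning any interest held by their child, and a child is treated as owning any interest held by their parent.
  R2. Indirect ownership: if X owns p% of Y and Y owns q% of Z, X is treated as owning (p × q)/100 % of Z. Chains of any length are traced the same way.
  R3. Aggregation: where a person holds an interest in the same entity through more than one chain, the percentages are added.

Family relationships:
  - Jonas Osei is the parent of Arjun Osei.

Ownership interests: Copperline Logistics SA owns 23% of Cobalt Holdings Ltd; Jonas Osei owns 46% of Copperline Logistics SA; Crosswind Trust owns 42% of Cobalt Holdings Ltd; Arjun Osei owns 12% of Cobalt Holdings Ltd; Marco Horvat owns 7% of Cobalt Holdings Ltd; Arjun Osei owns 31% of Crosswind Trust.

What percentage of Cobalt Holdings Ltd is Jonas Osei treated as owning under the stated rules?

By parent–child attribution (R1), Jonas Osei is treated as owning Arjun Osei's 31% interest in Crosswind Trust.
By parent–child attribution (R1), Jonas Osei is treated as owning Arjun Osei's 12% interest in Cobalt Holdings Ltd.
Chain via Copperline Logistics SA (R2): 46% × 23% = 10.58% of Cobalt Holdings Ltd.
Chain via Crosswind Trust (R2): 31% × 42% = 13.02% of Cobalt Holdings Ltd.
Direct interest in Cobalt Holdings Ltd: 12%.
Aggregating (R3): 10.58% + 13.02% + 12% = 35.6%.

35.6%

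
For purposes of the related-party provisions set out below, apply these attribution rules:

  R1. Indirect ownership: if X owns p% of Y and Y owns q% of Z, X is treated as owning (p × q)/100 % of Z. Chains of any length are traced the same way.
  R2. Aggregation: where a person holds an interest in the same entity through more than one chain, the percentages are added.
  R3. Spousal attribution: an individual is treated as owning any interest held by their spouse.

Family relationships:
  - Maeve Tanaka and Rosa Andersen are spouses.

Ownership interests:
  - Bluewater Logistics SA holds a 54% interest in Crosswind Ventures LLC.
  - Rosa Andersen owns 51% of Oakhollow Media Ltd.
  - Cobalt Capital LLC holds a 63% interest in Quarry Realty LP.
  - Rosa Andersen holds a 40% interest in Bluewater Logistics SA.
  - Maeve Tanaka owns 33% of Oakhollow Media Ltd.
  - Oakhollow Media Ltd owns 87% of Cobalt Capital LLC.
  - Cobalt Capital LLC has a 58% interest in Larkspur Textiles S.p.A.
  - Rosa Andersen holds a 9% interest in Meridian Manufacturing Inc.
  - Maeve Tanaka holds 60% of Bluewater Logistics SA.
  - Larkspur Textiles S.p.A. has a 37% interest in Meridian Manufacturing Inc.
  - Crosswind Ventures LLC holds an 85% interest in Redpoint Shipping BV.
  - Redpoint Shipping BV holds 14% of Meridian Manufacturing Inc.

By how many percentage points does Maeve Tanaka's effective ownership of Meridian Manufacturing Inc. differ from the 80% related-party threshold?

48.891032

By spousal attribution (R3), Maeve Tanaka is treated as also owning Rosa Andersen's interest in Oakhollow Media Ltd, giving 33% + 51% = 84%.
By spousal attribution (R3), Maeve Tanaka is treated as also owning Rosa Andersen's interest in Bluewater Logistics SA, giving 60% + 40% = 100%.
By spousal attribution (R3), Maeve Tanaka is treated as owning Rosa Andersen's 9% interest in Meridian Manufacturing Inc.
Chain via Oakhollow Media Ltd → Cobalt Capital LLC → Larkspur Textiles S.p.A. (R1): 84% × 87% × 58% × 37% = 15.682968% of Meridian Manufacturing Inc.
Chain via Bluewater Logistics SA → Crosswind Ventures LLC → Redpoint Shipping BV (R1): 100% × 54% × 85% × 14% = 6.426% of Meridian Manufacturing Inc.
Direct interest in Meridian Manufacturing Inc: 9%.
Aggregating (R2): 15.682968% + 6.426% + 9% = 31.108968%.
31.108968% falls short of the 80% threshold by 48.891032 percentage points.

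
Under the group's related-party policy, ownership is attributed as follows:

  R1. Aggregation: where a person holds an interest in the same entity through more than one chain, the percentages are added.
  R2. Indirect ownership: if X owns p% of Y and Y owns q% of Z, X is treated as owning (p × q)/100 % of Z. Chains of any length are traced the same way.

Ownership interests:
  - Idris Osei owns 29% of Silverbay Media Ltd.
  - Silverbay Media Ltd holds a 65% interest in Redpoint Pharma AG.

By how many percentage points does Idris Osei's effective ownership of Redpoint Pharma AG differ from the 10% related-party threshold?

8.85

Chain via Silverbay Media Ltd (R2): 29% × 65% = 18.85% of Redpoint Pharma AG.
18.85% exceeds the 10% threshold by 8.85 percentage points.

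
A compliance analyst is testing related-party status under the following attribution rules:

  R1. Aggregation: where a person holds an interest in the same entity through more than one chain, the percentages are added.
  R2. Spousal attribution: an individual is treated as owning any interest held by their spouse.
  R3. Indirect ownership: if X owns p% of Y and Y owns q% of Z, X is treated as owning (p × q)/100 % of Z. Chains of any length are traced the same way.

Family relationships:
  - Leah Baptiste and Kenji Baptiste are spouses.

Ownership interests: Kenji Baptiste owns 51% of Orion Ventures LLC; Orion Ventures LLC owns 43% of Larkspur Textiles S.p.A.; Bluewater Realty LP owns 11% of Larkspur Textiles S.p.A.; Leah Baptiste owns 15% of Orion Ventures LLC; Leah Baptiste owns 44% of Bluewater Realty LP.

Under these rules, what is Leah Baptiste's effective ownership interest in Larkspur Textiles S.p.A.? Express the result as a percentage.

33.22%

By spousal attribution (R2), Leah Baptiste is treated as also owning Kenji Baptiste's interest in Orion Ventures LLC, giving 15% + 51% = 66%.
Chain via Bluewater Realty LP (R3): 44% × 11% = 4.84% of Larkspur Textiles S.p.A.
Chain via Orion Ventures LLC (R3): 66% × 43% = 28.38% of Larkspur Textiles S.p.A.
Aggregating (R1): 4.84% + 28.38% = 33.22%.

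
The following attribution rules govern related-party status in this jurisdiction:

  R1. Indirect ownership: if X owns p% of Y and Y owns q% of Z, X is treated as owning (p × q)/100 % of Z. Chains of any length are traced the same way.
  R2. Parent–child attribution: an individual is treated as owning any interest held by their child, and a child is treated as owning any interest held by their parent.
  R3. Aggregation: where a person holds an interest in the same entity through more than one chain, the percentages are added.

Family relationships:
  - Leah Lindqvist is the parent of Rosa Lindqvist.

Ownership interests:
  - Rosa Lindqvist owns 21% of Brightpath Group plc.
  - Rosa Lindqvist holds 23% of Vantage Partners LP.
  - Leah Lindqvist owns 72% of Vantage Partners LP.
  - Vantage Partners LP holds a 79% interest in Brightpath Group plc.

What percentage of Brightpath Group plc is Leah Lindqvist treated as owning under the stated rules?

96.05%

By parent–child attribution (R2), Leah Lindqvist is treated as also owning Rosa Lindqvist's interest in Vantage Partners LP, giving 72% + 23% = 95%.
By parent–child attribution (R2), Leah Lindqvist is treated as owning Rosa Lindqvist's 21% interest in Brightpath Group plc.
Chain via Vantage Partners LP (R1): 95% × 79% = 75.05% of Brightpath Group plc.
Direct interest in Brightpath Group plc: 21%.
Aggregating (R3): 75.05% + 21% = 96.05%.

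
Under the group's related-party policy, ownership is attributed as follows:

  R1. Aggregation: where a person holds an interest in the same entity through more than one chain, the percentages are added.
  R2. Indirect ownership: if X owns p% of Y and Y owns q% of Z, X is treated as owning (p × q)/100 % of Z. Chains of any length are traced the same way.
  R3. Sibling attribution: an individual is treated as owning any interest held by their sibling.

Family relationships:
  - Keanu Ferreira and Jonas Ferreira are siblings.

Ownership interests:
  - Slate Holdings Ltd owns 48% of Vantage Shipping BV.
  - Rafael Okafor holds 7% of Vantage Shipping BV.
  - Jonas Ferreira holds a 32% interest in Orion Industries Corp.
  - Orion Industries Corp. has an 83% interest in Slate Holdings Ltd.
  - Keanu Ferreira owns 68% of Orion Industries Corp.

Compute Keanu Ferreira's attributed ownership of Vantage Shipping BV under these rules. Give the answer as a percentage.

By sibling attribution (R3), Keanu Ferreira is treated as also owning Jonas Ferreira's interest in Orion Industries Corp, giving 68% + 32% = 100%.
Chain via Orion Industries Corp. → Slate Holdings Ltd (R2): 100% × 83% × 48% = 39.84% of Vantage Shipping BV.

39.84%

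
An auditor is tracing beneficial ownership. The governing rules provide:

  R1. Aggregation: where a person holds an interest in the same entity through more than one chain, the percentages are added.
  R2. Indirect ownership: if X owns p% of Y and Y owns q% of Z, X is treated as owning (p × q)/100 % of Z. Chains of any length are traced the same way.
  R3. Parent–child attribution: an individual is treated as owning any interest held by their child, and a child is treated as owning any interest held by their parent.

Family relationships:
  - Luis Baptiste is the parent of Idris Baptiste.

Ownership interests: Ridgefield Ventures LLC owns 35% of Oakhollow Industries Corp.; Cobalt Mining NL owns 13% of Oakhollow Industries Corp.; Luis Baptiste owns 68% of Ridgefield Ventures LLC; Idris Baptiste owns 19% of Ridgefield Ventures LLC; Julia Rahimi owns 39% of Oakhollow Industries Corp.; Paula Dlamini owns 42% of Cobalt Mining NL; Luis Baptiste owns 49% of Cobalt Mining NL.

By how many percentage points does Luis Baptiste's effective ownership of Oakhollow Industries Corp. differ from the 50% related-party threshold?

By parent–child attribution (R3), Luis Baptiste is treated as also owning Idris Baptiste's interest in Ridgefield Ventures LLC, giving 68% + 19% = 87%.
Chain via Cobalt Mining NL (R2): 49% × 13% = 6.37% of Oakhollow Industries Corp.
Chain via Ridgefield Ventures LLC (R2): 87% × 35% = 30.45% of Oakhollow Industries Corp.
Aggregating (R1): 6.37% + 30.45% = 36.82%.
36.82% falls short of the 50% threshold by 13.18 percentage points.

13.18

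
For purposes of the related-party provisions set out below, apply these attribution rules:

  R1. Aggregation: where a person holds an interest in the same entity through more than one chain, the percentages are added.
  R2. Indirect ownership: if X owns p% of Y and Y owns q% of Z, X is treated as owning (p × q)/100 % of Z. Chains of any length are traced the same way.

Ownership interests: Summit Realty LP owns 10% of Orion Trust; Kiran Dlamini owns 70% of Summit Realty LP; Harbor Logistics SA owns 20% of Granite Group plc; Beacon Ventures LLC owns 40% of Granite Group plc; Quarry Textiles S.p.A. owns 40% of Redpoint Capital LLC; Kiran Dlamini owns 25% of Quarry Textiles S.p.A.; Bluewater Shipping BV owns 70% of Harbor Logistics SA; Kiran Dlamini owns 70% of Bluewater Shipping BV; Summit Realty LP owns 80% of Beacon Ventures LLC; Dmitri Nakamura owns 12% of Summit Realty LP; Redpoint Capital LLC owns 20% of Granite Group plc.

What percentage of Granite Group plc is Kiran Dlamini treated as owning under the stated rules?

Chain via Summit Realty LP → Beacon Ventures LLC (R2): 70% × 80% × 40% = 22.4% of Granite Group plc.
Chain via Bluewater Shipping BV → Harbor Logistics SA (R2): 70% × 70% × 20% = 9.8% of Granite Group plc.
Chain via Quarry Textiles S.p.A. → Redpoint Capital LLC (R2): 25% × 40% × 20% = 2% of Granite Group plc.
Aggregating (R1): 22.4% + 9.8% + 2% = 34.2%.

34.2%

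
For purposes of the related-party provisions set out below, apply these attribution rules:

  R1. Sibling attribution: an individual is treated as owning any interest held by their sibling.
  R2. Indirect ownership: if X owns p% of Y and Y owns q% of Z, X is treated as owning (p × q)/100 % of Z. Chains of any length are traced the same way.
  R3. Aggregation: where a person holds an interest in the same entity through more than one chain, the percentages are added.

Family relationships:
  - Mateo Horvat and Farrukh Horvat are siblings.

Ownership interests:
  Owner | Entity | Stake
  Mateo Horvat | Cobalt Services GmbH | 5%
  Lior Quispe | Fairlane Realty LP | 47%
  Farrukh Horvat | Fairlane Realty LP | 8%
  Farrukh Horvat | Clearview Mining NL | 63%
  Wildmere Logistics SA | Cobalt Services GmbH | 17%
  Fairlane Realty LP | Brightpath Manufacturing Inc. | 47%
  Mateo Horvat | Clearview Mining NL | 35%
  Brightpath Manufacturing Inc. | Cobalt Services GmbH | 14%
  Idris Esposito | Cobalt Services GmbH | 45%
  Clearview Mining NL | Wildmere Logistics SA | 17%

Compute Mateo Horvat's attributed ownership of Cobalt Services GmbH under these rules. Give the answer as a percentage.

8.3586%

By sibling attribution (R1), Mateo Horvat is treated as also owning Farrukh Horvat's interest in Clearview Mining NL, giving 35% + 63% = 98%.
By sibling attribution (R1), Mateo Horvat is treated as owning Farrukh Horvat's 8% interest in Fairlane Realty LP.
Chain via Clearview Mining NL → Wildmere Logistics SA (R2): 98% × 17% × 17% = 2.8322% of Cobalt Services GmbH.
Direct interest in Cobalt Services GmbH: 5%.
Chain via Fairlane Realty LP → Brightpath Manufacturing Inc. (R2): 8% × 47% × 14% = 0.5264% of Cobalt Services GmbH.
Aggregating (R3): 2.8322% + 5% + 0.5264% = 8.3586%.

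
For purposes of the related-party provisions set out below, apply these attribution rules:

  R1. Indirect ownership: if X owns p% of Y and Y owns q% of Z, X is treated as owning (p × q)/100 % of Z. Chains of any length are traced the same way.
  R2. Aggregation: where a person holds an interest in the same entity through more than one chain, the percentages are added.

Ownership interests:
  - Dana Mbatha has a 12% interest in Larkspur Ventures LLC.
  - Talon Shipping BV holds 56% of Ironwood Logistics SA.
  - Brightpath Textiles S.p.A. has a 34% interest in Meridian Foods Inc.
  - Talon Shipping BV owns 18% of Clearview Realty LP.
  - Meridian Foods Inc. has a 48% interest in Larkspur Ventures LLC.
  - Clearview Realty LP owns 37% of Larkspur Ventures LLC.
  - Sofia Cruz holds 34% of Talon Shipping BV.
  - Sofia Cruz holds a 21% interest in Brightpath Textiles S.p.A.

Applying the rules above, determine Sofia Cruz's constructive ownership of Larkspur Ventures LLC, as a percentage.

Chain via Brightpath Textiles S.p.A. → Meridian Foods Inc. (R1): 21% × 34% × 48% = 3.4272% of Larkspur Ventures LLC.
Chain via Talon Shipping BV → Clearview Realty LP (R1): 34% × 18% × 37% = 2.2644% of Larkspur Ventures LLC.
Aggregating (R2): 3.4272% + 2.2644% = 5.6916%.

5.6916%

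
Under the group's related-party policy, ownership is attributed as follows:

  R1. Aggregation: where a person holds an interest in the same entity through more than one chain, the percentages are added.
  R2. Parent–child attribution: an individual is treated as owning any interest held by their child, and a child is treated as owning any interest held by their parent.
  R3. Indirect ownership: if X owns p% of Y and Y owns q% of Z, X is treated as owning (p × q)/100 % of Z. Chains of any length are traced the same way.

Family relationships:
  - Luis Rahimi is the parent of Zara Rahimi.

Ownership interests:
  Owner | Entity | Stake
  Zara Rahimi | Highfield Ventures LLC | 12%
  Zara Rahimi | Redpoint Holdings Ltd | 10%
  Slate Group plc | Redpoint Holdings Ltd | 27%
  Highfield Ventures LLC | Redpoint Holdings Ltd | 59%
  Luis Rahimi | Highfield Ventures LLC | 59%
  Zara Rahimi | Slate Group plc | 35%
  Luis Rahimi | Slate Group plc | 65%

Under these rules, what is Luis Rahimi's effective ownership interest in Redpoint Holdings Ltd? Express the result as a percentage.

By parent–child attribution (R2), Luis Rahimi is treated as also owning Zara Rahimi's interest in Highfield Ventures LLC, giving 59% + 12% = 71%.
By parent–child attribution (R2), Luis Rahimi is treated as also owning Zara Rahimi's interest in Slate Group plc, giving 65% + 35% = 100%.
By parent–child attribution (R2), Luis Rahimi is treated as owning Zara Rahimi's 10% interest in Redpoint Holdings Ltd.
Chain via Highfield Ventures LLC (R3): 71% × 59% = 41.89% of Redpoint Holdings Ltd.
Chain via Slate Group plc (R3): 100% × 27% = 27% of Redpoint Holdings Ltd.
Direct interest in Redpoint Holdings Ltd: 10%.
Aggregating (R1): 41.89% + 27% + 10% = 78.89%.

78.89%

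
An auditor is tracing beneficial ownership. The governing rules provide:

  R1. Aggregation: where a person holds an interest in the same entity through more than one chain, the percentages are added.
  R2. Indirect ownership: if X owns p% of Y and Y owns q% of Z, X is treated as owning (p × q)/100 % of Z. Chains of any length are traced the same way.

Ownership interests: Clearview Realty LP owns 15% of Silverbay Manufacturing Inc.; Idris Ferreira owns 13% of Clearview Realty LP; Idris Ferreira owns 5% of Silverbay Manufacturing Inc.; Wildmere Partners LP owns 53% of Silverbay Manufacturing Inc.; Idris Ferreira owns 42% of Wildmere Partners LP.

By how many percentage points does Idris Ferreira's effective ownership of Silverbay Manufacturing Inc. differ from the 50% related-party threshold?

20.79

Chain via Clearview Realty LP (R2): 13% × 15% = 1.95% of Silverbay Manufacturing Inc.
Chain via Wildmere Partners LP (R2): 42% × 53% = 22.26% of Silverbay Manufacturing Inc.
Direct interest in Silverbay Manufacturing Inc: 5%.
Aggregating (R1): 1.95% + 22.26% + 5% = 29.21%.
29.21% falls short of the 50% threshold by 20.79 percentage points.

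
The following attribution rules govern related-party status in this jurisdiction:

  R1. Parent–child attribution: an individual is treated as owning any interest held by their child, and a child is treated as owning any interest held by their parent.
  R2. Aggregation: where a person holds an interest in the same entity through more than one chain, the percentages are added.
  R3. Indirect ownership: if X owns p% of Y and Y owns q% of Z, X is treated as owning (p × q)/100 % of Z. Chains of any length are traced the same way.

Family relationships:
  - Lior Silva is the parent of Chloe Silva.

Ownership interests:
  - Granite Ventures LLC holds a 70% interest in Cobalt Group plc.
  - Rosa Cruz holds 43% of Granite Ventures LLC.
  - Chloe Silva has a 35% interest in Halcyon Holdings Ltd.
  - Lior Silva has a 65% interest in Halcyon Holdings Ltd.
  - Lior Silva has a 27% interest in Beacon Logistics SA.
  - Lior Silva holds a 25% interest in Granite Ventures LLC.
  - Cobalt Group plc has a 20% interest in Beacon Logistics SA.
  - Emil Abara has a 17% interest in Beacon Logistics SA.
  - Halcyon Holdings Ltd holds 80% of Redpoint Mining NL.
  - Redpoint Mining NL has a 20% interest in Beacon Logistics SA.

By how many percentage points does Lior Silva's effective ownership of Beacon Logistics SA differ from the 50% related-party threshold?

By parent–child attribution (R1), Lior Silva is treated as also owning Chloe Silva's interest in Halcyon Holdings Ltd, giving 65% + 35% = 100%.
Chain via Granite Ventures LLC → Cobalt Group plc (R3): 25% × 70% × 20% = 3.5% of Beacon Logistics SA.
Chain via Halcyon Holdings Ltd → Redpoint Mining NL (R3): 100% × 80% × 20% = 16% of Beacon Logistics SA.
Direct interest in Beacon Logistics SA: 27%.
Aggregating (R2): 3.5% + 16% + 27% = 46.5%.
46.5% falls short of the 50% threshold by 3.5 percentage points.

3.5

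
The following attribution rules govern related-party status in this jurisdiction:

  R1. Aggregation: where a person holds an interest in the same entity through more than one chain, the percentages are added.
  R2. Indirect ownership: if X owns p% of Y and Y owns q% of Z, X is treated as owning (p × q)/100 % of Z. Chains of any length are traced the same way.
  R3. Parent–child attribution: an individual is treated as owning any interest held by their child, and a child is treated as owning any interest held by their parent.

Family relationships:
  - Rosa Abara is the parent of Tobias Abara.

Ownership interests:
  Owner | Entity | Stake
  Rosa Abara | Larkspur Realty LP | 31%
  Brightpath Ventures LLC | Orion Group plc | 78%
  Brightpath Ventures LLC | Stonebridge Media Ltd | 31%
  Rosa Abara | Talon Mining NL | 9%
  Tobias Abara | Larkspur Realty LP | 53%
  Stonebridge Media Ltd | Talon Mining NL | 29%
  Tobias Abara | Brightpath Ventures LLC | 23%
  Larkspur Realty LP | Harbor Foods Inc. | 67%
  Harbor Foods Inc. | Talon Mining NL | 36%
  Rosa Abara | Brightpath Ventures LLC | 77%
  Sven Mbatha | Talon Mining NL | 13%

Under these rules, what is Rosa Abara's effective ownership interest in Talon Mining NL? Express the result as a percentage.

38.2508%

By parent–child attribution (R3), Rosa Abara is treated as also owning Tobias Abara's interest in Larkspur Realty LP, giving 31% + 53% = 84%.
By parent–child attribution (R3), Rosa Abara is treated as also owning Tobias Abara's interest in Brightpath Ventures LLC, giving 77% + 23% = 100%.
Chain via Larkspur Realty LP → Harbor Foods Inc. (R2): 84% × 67% × 36% = 20.2608% of Talon Mining NL.
Chain via Brightpath Ventures LLC → Stonebridge Media Ltd (R2): 100% × 31% × 29% = 8.99% of Talon Mining NL.
Direct interest in Talon Mining NL: 9%.
Aggregating (R1): 20.2608% + 8.99% + 9% = 38.2508%.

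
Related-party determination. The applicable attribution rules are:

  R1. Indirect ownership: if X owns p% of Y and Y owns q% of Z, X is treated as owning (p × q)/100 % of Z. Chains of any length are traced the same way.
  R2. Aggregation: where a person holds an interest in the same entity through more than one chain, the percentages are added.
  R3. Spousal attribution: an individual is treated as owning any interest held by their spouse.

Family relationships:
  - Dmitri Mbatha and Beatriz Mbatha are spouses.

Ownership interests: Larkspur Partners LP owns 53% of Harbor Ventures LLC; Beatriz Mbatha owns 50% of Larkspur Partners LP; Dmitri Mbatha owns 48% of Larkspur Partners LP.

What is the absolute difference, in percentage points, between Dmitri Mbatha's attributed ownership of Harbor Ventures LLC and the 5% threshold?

By spousal attribution (R3), Dmitri Mbatha is treated as also owning Beatriz Mbatha's interest in Larkspur Partners LP, giving 48% + 50% = 98%.
Chain via Larkspur Partners LP (R1): 98% × 53% = 51.94% of Harbor Ventures LLC.
51.94% exceeds the 5% threshold by 46.94 percentage points.

46.94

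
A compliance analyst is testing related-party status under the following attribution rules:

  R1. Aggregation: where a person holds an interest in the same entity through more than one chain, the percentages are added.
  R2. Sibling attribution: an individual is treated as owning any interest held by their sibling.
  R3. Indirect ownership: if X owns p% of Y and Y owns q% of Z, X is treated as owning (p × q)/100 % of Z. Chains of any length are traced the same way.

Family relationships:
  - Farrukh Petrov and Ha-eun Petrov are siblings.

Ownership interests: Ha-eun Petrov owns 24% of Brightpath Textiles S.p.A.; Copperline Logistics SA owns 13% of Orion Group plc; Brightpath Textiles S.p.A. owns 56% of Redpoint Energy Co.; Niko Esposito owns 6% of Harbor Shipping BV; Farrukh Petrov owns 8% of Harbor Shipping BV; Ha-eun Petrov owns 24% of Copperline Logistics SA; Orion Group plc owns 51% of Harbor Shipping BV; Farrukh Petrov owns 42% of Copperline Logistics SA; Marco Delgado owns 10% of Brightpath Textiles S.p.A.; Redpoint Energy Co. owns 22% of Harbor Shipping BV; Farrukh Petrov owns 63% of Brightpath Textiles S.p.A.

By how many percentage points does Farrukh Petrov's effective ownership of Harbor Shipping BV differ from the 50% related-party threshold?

26.9058

By sibling attribution (R2), Farrukh Petrov is treated as also owning Ha-eun Petrov's interest in Copperline Logistics SA, giving 42% + 24% = 66%.
By sibling attribution (R2), Farrukh Petrov is treated as also owning Ha-eun Petrov's interest in Brightpath Textiles S.p.A, giving 63% + 24% = 87%.
Chain via Copperline Logistics SA → Orion Group plc (R3): 66% × 13% × 51% = 4.3758% of Harbor Shipping BV.
Chain via Brightpath Textiles S.p.A. → Redpoint Energy Co. (R3): 87% × 56% × 22% = 10.7184% of Harbor Shipping BV.
Direct interest in Harbor Shipping BV: 8%.
Aggregating (R1): 4.3758% + 10.7184% + 8% = 23.0942%.
23.0942% falls short of the 50% threshold by 26.9058 percentage points.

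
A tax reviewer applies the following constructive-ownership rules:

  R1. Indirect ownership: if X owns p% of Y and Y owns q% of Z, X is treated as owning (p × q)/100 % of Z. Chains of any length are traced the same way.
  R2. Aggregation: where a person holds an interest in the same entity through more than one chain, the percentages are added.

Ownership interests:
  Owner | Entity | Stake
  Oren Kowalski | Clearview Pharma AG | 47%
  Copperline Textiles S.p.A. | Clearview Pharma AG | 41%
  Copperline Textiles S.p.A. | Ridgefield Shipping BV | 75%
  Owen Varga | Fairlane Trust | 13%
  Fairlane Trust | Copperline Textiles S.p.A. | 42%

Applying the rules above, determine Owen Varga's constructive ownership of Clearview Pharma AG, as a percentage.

2.2386%

Chain via Fairlane Trust → Copperline Textiles S.p.A. (R1): 13% × 42% × 41% = 2.2386% of Clearview Pharma AG.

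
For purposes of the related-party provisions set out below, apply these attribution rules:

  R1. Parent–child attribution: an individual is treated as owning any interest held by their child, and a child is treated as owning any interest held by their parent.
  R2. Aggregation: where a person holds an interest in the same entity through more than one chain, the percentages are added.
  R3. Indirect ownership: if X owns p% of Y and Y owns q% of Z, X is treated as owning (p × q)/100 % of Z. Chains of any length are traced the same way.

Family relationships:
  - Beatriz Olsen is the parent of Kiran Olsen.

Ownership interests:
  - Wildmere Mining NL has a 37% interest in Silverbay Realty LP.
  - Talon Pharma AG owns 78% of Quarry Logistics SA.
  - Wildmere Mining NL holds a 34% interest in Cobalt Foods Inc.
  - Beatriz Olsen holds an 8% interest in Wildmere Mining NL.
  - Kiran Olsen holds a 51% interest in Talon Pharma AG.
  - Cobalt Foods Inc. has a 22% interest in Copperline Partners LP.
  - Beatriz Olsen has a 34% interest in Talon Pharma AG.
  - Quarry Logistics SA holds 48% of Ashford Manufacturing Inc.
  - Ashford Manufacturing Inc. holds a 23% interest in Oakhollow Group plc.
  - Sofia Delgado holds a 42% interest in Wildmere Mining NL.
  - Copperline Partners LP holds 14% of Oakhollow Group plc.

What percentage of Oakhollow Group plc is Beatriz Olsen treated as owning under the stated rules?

7.403296%

By parent–child attribution (R1), Beatriz Olsen is treated as also owning Kiran Olsen's interest in Talon Pharma AG, giving 34% + 51% = 85%.
Chain via Wildmere Mining NL → Cobalt Foods Inc. → Copperline Partners LP (R3): 8% × 34% × 22% × 14% = 0.083776% of Oakhollow Group plc.
Chain via Talon Pharma AG → Quarry Logistics SA → Ashford Manufacturing Inc. (R3): 85% × 78% × 48% × 23% = 7.31952% of Oakhollow Group plc.
Aggregating (R2): 0.083776% + 7.31952% = 7.403296%.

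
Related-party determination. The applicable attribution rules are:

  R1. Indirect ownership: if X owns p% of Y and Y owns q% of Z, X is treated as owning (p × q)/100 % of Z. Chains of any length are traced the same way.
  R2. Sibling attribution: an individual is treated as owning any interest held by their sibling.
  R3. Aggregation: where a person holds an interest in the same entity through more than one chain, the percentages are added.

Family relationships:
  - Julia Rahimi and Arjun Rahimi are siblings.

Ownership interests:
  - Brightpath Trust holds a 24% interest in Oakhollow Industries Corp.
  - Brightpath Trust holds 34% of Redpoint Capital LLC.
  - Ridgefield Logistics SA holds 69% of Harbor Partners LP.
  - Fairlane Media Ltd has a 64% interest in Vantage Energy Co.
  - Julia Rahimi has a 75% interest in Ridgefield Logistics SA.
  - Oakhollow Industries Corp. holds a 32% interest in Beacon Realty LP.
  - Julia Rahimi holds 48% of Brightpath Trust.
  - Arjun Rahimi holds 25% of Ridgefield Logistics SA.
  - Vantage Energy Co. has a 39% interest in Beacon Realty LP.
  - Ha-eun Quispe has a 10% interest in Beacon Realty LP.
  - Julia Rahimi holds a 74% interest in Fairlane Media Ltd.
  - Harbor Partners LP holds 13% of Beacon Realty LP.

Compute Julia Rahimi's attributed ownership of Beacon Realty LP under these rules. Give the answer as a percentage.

By sibling attribution (R2), Julia Rahimi is treated as also owning Arjun Rahimi's interest in Ridgefield Logistics SA, giving 75% + 25% = 100%.
Chain via Ridgefield Logistics SA → Harbor Partners LP (R1): 100% × 69% × 13% = 8.97% of Beacon Realty LP.
Chain via Brightpath Trust → Oakhollow Industries Corp. (R1): 48% × 24% × 32% = 3.6864% of Beacon Realty LP.
Chain via Fairlane Media Ltd → Vantage Energy Co. (R1): 74% × 64% × 39% = 18.4704% of Beacon Realty LP.
Aggregating (R3): 8.97% + 3.6864% + 18.4704% = 31.1268%.

31.1268%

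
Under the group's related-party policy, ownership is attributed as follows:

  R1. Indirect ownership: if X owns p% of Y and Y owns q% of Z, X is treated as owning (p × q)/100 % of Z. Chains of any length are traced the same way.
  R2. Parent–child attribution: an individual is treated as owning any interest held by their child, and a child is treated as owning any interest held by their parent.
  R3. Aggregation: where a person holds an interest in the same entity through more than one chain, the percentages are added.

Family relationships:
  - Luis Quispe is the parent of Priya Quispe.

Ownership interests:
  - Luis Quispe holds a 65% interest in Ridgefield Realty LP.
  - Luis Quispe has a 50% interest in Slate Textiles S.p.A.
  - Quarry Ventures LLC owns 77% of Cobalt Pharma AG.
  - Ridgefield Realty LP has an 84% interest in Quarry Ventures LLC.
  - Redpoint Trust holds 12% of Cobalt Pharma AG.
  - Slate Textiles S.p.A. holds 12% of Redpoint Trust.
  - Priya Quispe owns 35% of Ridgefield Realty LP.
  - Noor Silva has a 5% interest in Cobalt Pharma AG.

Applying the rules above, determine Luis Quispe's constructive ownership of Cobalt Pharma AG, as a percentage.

65.4%

By parent–child attribution (R2), Luis Quispe is treated as also owning Priya Quispe's interest in Ridgefield Realty LP, giving 65% + 35% = 100%.
Chain via Slate Textiles S.p.A. → Redpoint Trust (R1): 50% × 12% × 12% = 0.72% of Cobalt Pharma AG.
Chain via Ridgefield Realty LP → Quarry Ventures LLC (R1): 100% × 84% × 77% = 64.68% of Cobalt Pharma AG.
Aggregating (R3): 0.72% + 64.68% = 65.4%.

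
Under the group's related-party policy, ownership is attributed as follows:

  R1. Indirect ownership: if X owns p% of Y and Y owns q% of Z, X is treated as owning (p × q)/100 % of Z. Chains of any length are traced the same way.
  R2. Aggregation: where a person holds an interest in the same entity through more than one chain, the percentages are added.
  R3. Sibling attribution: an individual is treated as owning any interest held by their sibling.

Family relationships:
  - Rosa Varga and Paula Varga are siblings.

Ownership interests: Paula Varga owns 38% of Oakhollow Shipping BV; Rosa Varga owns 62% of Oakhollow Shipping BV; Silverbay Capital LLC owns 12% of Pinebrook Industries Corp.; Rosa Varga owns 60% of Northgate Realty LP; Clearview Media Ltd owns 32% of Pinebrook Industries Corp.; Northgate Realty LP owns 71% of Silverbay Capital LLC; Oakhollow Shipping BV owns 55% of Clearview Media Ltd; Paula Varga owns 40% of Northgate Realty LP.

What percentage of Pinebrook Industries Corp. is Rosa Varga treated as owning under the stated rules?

By sibling attribution (R3), Rosa Varga is treated as also owning Paula Varga's interest in Oakhollow Shipping BV, giving 62% + 38% = 100%.
By sibling attribution (R3), Rosa Varga is treated as also owning Paula Varga's interest in Northgate Realty LP, giving 60% + 40% = 100%.
Chain via Oakhollow Shipping BV → Clearview Media Ltd (R1): 100% × 55% × 32% = 17.6% of Pinebrook Industries Corp.
Chain via Northgate Realty LP → Silverbay Capital LLC (R1): 100% × 71% × 12% = 8.52% of Pinebrook Industries Corp.
Aggregating (R2): 17.6% + 8.52% = 26.12%.

26.12%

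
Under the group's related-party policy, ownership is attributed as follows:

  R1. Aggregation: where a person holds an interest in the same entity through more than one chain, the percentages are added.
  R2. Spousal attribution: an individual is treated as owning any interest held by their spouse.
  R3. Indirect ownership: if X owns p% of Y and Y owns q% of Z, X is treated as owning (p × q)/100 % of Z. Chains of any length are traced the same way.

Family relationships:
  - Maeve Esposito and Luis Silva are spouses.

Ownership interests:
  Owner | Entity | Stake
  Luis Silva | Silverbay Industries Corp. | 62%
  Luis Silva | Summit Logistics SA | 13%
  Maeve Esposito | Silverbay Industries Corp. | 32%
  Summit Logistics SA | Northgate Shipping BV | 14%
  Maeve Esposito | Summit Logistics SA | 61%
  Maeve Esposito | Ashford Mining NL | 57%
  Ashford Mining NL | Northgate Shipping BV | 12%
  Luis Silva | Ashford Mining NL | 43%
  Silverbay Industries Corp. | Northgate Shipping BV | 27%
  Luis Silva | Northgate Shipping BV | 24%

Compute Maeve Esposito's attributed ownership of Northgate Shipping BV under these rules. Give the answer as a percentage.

By spousal attribution (R2), Maeve Esposito is treated as also owning Luis Silva's interest in Silverbay Industries Corp, giving 32% + 62% = 94%.
By spousal attribution (R2), Maeve Esposito is treated as also owning Luis Silva's interest in Ashford Mining NL, giving 57% + 43% = 100%.
By spousal attribution (R2), Maeve Esposito is treated as also owning Luis Silva's interest in Summit Logistics SA, giving 61% + 13% = 74%.
By spousal attribution (R2), Maeve Esposito is treated as owning Luis Silva's 24% interest in Northgate Shipping BV.
Chain via Silverbay Industries Corp. (R3): 94% × 27% = 25.38% of Northgate Shipping BV.
Chain via Ashford Mining NL (R3): 100% × 12% = 12% of Northgate Shipping BV.
Chain via Summit Logistics SA (R3): 74% × 14% = 10.36% of Northgate Shipping BV.
Direct interest in Northgate Shipping BV: 24%.
Aggregating (R1): 25.38% + 12% + 10.36% + 24% = 71.74%.

71.74%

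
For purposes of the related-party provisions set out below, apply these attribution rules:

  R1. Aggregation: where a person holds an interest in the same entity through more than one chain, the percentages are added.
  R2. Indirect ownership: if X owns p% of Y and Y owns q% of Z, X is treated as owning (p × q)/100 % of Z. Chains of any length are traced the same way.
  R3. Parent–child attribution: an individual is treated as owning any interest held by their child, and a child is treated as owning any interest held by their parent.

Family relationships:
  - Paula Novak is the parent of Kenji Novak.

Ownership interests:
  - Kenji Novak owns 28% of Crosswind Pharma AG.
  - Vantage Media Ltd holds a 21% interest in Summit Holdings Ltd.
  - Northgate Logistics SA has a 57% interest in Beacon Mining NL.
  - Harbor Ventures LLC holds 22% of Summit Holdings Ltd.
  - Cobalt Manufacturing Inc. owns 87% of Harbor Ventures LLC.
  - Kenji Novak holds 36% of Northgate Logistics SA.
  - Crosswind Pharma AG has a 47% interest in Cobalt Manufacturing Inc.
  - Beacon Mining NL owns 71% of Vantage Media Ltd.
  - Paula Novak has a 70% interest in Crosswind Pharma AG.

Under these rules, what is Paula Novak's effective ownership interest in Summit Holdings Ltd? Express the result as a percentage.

11.875416%

By parent–child attribution (R3), Paula Novak is treated as also owning Kenji Novak's interest in Crosswind Pharma AG, giving 70% + 28% = 98%.
By parent–child attribution (R3), Paula Novak is treated as owning Kenji Novak's 36% interest in Northgate Logistics SA.
Chain via Crosswind Pharma AG → Cobalt Manufacturing Inc. → Harbor Ventures LLC (R2): 98% × 47% × 87% × 22% = 8.815884% of Summit Holdings Ltd.
Chain via Northgate Logistics SA → Beacon Mining NL → Vantage Media Ltd (R2): 36% × 57% × 71% × 21% = 3.059532% of Summit Holdings Ltd.
Aggregating (R1): 8.815884% + 3.059532% = 11.875416%.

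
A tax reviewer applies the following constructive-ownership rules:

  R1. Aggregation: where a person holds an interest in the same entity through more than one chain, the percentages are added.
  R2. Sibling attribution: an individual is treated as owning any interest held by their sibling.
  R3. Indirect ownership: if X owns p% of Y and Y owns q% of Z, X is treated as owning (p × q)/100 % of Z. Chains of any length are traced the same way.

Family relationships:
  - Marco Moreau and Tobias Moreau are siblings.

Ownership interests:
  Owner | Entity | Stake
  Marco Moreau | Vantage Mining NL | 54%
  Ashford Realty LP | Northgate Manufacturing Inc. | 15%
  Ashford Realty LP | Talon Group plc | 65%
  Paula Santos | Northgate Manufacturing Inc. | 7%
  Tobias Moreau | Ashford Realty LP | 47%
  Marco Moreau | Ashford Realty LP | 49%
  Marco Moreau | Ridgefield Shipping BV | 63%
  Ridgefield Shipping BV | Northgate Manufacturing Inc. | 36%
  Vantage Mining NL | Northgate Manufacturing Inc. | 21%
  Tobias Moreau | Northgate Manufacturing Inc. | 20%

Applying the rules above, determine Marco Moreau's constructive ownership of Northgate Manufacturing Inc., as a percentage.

68.42%

By sibling attribution (R2), Marco Moreau is treated as also owning Tobias Moreau's interest in Ashford Realty LP, giving 49% + 47% = 96%.
By sibling attribution (R2), Marco Moreau is treated as owning Tobias Moreau's 20% interest in Northgate Manufacturing Inc.
Chain via Vantage Mining NL (R3): 54% × 21% = 11.34% of Northgate Manufacturing Inc.
Chain via Ridgefield Shipping BV (R3): 63% × 36% = 22.68% of Northgate Manufacturing Inc.
Chain via Ashford Realty LP (R3): 96% × 15% = 14.4% of Northgate Manufacturing Inc.
Direct interest in Northgate Manufacturing Inc: 20%.
Aggregating (R1): 11.34% + 22.68% + 14.4% + 20% = 68.42%.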